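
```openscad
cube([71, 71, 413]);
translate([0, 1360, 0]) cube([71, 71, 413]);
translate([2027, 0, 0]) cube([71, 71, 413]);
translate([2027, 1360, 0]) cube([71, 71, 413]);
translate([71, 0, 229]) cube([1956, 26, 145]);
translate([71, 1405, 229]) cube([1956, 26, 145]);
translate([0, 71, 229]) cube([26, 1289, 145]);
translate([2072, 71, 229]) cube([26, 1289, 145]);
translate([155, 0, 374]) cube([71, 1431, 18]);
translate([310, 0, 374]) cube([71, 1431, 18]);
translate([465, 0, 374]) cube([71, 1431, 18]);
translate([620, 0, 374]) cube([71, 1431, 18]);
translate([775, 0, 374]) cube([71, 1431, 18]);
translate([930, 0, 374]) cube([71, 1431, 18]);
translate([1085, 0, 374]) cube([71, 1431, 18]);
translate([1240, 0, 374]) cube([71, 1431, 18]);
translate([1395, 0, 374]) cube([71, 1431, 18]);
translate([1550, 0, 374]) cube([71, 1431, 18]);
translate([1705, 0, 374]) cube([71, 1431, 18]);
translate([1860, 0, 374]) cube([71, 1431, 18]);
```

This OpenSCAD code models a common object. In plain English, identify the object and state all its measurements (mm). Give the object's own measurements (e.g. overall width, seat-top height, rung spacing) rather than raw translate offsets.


A bed frame 2098 mm long (x) by 1431 mm wide (y). Four 71×71 mm corner posts, 413 mm tall, at the corners of the footprint. Four rails of 26 mm thickness and 145 mm height run between adjacent posts with their undersides at z = 229 mm, their outer faces flush with the outside of the frame (the two x-running rails run between the posts' inner faces; the two y-running rails run between the posts' inner faces). 12 slats, each 71 mm wide (x) and 18 mm thick, lie across the top of the two x-running rails, running the full 1431 mm width of the frame in y; along x they sit between the end posts with a 84 mm gap after the −x posts and between neighbouring slats, leaving 96 mm before the +x posts.


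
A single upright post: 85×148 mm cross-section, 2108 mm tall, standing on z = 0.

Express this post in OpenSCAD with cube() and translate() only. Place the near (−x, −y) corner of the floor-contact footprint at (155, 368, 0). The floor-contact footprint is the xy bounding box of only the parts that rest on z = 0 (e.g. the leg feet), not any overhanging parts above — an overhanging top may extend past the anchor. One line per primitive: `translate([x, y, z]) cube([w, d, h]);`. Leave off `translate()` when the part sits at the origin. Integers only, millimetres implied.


translate([155, 368, 0]) cube([85, 148, 2108]);


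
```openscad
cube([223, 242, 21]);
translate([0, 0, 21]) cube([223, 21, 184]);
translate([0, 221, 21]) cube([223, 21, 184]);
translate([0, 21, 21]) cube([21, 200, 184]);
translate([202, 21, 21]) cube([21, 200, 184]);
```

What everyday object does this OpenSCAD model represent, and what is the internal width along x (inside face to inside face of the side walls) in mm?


An open box. The internal width is 181 mm.

A 223×242 base slab with four walls standing on it — an open box. The base is 223 mm wide and the walls are 21 mm thick, so the internal width is 223 − 2 × 21 = 181 mm.


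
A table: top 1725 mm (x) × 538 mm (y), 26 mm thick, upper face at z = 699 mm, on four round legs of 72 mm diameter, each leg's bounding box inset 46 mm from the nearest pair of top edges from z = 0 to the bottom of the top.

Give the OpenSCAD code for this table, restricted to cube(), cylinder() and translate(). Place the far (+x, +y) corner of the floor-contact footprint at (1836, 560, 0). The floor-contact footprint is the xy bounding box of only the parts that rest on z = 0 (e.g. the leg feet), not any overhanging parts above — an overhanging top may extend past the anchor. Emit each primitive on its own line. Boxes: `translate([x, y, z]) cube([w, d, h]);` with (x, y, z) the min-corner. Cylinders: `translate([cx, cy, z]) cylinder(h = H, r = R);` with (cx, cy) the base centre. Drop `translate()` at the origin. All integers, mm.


translate([157, 68, 673]) cube([1725, 538, 26]);
translate([239, 150, 0]) cylinder(h = 673, r = 36);
translate([1800, 150, 0]) cylinder(h = 673, r = 36);
translate([239, 524, 0]) cylinder(h = 673, r = 36);
translate([1800, 524, 0]) cylinder(h = 673, r = 36);


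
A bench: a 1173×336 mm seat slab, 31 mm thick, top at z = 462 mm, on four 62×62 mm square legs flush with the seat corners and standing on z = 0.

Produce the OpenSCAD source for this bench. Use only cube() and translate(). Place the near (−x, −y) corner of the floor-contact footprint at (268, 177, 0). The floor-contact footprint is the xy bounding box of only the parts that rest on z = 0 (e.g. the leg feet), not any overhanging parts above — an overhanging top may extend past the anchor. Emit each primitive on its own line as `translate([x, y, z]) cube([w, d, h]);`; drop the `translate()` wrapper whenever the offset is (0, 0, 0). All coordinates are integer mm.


// leg_h = 462 − 31 = 431
translate([268, 177, 431]) cube([1173, 336, 31]);
translate([268, 177, 0]) cube([62, 62, 431]);
translate([268, 451, 0]) cube([62, 62, 431]);
translate([1379, 177, 0]) cube([62, 62, 431]);
translate([1379, 451, 0]) cube([62, 62, 431]);


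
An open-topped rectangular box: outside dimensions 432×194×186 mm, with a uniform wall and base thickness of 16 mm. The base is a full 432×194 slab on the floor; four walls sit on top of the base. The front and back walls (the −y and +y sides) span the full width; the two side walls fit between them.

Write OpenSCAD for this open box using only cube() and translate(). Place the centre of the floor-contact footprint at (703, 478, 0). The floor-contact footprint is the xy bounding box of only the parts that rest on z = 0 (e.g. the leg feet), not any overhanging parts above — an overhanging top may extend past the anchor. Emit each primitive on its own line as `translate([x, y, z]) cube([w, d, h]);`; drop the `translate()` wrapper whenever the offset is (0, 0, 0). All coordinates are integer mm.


translate([487, 381, 0]) cube([432, 194, 16]);
translate([487, 381, 16]) cube([432, 16, 170]);
translate([487, 559, 16]) cube([432, 16, 170]);
translate([487, 397, 16]) cube([16, 162, 170]);
translate([903, 397, 16]) cube([16, 162, 170]);


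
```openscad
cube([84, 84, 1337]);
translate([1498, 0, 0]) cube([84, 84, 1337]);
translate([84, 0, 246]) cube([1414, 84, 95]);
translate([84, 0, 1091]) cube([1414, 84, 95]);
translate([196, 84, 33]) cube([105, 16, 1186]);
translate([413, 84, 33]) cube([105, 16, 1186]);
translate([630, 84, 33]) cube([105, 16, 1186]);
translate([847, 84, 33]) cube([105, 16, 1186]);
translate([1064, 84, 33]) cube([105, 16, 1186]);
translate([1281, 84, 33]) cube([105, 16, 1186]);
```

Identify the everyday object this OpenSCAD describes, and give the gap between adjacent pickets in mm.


A fence section. The picket gap is 112 mm.

Two posts, two rails, 6 pickets — a fence section. Span 1414 mm holds 6 pickets of 105 mm with 7 equal gaps: ⌊(1414 − 6·105) / 7⌋ = 112 mm.


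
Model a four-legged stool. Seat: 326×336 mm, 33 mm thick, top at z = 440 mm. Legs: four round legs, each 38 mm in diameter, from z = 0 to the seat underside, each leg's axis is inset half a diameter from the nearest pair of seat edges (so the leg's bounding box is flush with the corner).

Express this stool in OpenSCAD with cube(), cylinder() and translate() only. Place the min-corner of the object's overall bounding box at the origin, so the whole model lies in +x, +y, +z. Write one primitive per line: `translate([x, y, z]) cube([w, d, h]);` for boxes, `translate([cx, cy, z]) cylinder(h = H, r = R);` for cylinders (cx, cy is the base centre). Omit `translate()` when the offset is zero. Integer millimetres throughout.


translate([0, 0, 407]) cube([326, 336, 33]);
translate([19, 19, 0]) cylinder(h = 407, r = 19);
translate([307, 19, 0]) cylinder(h = 407, r = 19);
translate([19, 317, 0]) cylinder(h = 407, r = 19);
translate([307, 317, 0]) cylinder(h = 407, r = 19);


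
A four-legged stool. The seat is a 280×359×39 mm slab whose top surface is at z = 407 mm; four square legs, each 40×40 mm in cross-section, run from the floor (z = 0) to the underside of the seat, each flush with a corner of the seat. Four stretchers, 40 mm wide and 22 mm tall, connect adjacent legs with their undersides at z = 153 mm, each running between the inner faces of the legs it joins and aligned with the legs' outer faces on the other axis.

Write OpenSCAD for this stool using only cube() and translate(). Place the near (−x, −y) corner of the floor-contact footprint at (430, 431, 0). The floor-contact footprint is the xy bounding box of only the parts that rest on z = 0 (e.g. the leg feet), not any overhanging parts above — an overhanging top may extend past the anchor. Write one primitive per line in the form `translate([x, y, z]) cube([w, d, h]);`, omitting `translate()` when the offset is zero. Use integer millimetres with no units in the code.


translate([430, 431, 368]) cube([280, 359, 39]);
translate([430, 431, 0]) cube([40, 40, 368]);
translate([670, 431, 0]) cube([40, 40, 368]);
translate([430, 750, 0]) cube([40, 40, 368]);
translate([670, 750, 0]) cube([40, 40, 368]);
translate([470, 431, 153]) cube([200, 40, 22]);
translate([470, 750, 153]) cube([200, 40, 22]);
translate([430, 471, 153]) cube([40, 279, 22]);
translate([670, 471, 153]) cube([40, 279, 22]);


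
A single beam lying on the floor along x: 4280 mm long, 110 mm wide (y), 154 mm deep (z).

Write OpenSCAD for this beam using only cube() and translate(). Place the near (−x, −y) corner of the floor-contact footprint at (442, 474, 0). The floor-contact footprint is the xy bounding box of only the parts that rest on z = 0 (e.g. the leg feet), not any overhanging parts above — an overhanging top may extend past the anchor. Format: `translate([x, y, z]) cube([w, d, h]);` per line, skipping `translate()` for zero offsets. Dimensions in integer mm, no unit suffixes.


translate([442, 474, 0]) cube([4280, 110, 154]);


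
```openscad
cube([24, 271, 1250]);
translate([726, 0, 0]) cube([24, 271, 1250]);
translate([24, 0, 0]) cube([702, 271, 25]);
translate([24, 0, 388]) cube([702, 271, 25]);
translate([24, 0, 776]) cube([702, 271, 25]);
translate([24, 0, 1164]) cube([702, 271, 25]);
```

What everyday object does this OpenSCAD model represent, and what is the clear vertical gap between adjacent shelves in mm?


A bookshelf. The clear shelf gap is 363 mm.

Two tall side panels with 4 horizontal boards between them — a bookshelf. The first two shelf undersides are at z = 0 and z = 388; with shelf thickness 25, the clear gap is 388 − 0 − 25 = 363 mm.


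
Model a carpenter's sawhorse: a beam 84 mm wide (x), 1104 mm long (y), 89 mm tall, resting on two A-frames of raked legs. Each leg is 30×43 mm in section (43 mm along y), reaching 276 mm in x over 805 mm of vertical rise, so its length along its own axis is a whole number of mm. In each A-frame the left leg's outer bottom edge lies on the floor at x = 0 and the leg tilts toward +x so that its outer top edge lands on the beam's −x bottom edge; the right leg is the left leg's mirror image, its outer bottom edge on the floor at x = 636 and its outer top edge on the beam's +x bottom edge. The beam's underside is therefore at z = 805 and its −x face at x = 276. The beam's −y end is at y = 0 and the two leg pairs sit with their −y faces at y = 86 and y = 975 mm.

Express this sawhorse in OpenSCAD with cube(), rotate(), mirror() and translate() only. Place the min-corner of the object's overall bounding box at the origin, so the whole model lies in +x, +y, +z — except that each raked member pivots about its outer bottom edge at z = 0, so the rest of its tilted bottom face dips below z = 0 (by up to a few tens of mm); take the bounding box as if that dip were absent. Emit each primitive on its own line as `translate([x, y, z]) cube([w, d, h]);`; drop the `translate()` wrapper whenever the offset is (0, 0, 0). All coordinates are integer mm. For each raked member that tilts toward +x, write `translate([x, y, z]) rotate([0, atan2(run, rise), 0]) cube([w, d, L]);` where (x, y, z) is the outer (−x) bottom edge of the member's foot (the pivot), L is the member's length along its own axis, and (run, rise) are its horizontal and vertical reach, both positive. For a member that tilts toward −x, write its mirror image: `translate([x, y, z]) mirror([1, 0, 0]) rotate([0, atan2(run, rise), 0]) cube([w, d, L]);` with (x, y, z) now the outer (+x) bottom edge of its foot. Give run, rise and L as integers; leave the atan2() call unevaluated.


// leg length = √(276² + 805²) = 851
// right-leg outer foot x = 2·276 + 84 = 636
// beam min-corner = (276, 0, 805)
translate([276, 0, 805]) cube([84, 1104, 89]);
translate([0, 86, 0]) rotate([0, atan2(276, 805), 0]) cube([30, 43, 851]);
translate([636, 86, 0]) mirror([1, 0, 0]) rotate([0, atan2(276, 805), 0]) cube([30, 43, 851]);
translate([0, 975, 0]) rotate([0, atan2(276, 805), 0]) cube([30, 43, 851]);
translate([636, 975, 0]) mirror([1, 0, 0]) rotate([0, atan2(276, 805), 0]) cube([30, 43, 851]);


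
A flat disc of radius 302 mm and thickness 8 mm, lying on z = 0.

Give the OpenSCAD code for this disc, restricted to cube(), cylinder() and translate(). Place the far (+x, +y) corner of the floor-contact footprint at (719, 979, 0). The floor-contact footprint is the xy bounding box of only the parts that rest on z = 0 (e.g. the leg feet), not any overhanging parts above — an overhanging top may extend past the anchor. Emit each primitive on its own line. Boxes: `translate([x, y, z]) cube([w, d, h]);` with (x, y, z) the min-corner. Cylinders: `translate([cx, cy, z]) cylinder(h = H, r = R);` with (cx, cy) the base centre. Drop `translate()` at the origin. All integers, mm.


translate([417, 677, 0]) cylinder(h = 8, r = 302);


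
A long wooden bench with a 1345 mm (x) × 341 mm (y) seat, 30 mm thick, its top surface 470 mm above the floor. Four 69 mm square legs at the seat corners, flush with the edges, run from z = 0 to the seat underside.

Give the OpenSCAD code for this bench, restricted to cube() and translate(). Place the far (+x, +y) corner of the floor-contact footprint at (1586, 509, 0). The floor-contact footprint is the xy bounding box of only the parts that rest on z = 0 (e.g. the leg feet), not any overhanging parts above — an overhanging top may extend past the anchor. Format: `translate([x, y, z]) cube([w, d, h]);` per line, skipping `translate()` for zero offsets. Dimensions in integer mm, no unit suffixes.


translate([241, 168, 440]) cube([1345, 341, 30]);
translate([241, 168, 0]) cube([69, 69, 440]);
translate([241, 440, 0]) cube([69, 69, 440]);
translate([1517, 168, 0]) cube([69, 69, 440]);
translate([1517, 440, 0]) cube([69, 69, 440]);


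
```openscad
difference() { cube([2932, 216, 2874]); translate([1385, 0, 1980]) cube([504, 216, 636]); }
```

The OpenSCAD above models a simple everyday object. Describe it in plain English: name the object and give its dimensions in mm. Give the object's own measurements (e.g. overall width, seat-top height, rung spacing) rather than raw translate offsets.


A wall 2932 mm long (x), 216 mm thick (y), 2874 mm tall, with a rectangular window opening cut through it. The opening is 504 mm wide and 636 mm tall; its sill is at z = 1980 mm and its near (−x) edge is 1385 mm from the wall's −x end. The opening passes through the full wall thickness.


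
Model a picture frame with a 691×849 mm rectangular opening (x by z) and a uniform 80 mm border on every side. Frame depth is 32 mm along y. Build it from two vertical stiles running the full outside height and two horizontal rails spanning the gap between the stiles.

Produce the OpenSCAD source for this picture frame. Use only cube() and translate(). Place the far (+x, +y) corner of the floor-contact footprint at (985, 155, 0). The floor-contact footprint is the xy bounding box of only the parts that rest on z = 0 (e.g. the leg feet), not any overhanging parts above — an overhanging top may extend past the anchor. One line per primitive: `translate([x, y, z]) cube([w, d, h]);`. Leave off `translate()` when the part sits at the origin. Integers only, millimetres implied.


translate([134, 123, 0]) cube([80, 32, 1009]);
translate([905, 123, 0]) cube([80, 32, 1009]);
translate([214, 123, 0]) cube([691, 32, 80]);
translate([214, 123, 929]) cube([691, 32, 80]);


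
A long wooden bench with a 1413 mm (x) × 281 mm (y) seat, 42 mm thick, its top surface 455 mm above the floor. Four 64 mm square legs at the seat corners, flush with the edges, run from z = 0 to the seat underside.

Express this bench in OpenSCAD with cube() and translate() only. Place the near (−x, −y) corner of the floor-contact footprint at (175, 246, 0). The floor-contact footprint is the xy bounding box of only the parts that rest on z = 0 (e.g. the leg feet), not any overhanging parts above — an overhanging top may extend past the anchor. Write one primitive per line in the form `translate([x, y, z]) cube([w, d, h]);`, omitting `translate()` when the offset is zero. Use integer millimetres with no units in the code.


translate([175, 246, 413]) cube([1413, 281, 42]);
translate([175, 246, 0]) cube([64, 64, 413]);
translate([175, 463, 0]) cube([64, 64, 413]);
translate([1524, 246, 0]) cube([64, 64, 413]);
translate([1524, 463, 0]) cube([64, 64, 413]);


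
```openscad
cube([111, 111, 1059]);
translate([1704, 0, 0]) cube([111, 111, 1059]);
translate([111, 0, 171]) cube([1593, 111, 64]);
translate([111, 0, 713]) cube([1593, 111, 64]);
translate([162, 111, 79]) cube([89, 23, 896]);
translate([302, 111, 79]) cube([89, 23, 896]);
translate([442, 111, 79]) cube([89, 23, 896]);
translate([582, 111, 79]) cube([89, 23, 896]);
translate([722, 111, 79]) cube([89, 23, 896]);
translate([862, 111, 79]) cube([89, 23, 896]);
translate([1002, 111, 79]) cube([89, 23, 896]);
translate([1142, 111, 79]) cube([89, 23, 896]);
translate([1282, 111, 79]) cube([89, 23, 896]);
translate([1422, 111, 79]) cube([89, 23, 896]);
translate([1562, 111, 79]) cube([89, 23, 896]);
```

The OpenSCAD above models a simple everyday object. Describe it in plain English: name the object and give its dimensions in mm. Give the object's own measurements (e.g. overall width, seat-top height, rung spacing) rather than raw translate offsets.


A fence section. Two 111×111 mm posts, 1059 mm tall, stand on the floor with a clear span of 1593 mm between their inner faces. Two horizontal rails of 111×64 mm section span the gap between the posts with their undersides at z = 171 mm and z = 713 mm, flush with the posts' −y face. 11 pickets, each 89 mm wide, 23 mm thick and 896 mm tall, are fixed to the +y face of the rails with their bottoms at z = 79 mm, spaced across the span with a 51 mm gap after the −x post and between neighbouring pickets, with 53 mm left before the +x post.


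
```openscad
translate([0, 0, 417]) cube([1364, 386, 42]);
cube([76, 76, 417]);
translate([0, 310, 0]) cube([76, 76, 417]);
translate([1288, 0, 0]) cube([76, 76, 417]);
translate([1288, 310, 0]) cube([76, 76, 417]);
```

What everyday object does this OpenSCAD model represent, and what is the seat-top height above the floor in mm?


A bench. The seat-top height is 459 mm.

A long slab on four corner posts — a bench. The slab sits at z = 417 with thickness 42, so the top is 417 + 42 = 459 mm.


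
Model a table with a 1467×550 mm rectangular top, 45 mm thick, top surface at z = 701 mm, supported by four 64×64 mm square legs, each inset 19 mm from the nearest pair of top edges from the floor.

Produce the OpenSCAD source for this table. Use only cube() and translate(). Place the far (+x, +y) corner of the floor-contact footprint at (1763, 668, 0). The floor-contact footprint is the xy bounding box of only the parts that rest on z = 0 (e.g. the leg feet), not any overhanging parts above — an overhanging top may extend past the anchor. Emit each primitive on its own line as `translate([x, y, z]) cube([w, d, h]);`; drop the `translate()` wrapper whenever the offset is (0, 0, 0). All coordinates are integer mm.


translate([315, 137, 656]) cube([1467, 550, 45]);
translate([334, 156, 0]) cube([64, 64, 656]);
translate([1699, 156, 0]) cube([64, 64, 656]);
translate([334, 604, 0]) cube([64, 64, 656]);
translate([1699, 604, 0]) cube([64, 64, 656]);


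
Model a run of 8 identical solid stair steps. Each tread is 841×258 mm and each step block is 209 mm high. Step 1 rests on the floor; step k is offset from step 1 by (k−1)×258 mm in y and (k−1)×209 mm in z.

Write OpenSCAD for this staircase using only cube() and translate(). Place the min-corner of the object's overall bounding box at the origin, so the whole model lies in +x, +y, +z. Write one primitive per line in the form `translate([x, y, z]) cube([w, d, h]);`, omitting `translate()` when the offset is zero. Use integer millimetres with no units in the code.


cube([841, 258, 209]);
translate([0, 258, 209]) cube([841, 258, 209]);
translate([0, 516, 418]) cube([841, 258, 209]);
translate([0, 774, 627]) cube([841, 258, 209]);
translate([0, 1032, 836]) cube([841, 258, 209]);
translate([0, 1290, 1045]) cube([841, 258, 209]);
translate([0, 1548, 1254]) cube([841, 258, 209]);
translate([0, 1806, 1463]) cube([841, 258, 209]);


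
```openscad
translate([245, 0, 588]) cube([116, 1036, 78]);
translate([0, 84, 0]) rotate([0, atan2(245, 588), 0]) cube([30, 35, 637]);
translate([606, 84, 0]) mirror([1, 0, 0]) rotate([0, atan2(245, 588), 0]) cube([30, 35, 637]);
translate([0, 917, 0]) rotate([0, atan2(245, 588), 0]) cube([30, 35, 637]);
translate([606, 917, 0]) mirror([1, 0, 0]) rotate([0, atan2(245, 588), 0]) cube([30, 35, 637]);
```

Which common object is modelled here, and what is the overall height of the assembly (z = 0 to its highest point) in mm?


A sawhorse. The overall height is 666 mm.

A beam across two mirrored pairs of raked legs — a sawhorse. The beam's underside is at z = 588 (matching the legs' vertical rise in atan2(245, 588)) and the beam is 78 mm tall, so its top is at 588 + 78 = 666 mm. The raked legs top out at the beam's underside, so that is the highest point.


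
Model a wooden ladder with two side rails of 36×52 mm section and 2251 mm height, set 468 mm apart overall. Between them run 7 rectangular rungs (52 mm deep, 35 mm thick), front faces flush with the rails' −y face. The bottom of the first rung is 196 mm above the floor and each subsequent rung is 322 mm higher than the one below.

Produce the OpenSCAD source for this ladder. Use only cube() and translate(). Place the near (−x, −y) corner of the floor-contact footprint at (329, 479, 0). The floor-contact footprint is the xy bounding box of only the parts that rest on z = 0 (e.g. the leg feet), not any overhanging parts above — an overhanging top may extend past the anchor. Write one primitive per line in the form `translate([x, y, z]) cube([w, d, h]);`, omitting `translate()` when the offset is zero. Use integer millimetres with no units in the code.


// rung span = 468 - 2*36 = 396
// rung[k] z = 196 + k*322
translate([329, 479, 0]) cube([36, 52, 2251]);
translate([761, 479, 0]) cube([36, 52, 2251]);
translate([365, 479, 196]) cube([396, 52, 35]);
translate([365, 479, 518]) cube([396, 52, 35]);
translate([365, 479, 840]) cube([396, 52, 35]);
translate([365, 479, 1162]) cube([396, 52, 35]);
translate([365, 479, 1484]) cube([396, 52, 35]);
translate([365, 479, 1806]) cube([396, 52, 35]);
translate([365, 479, 2128]) cube([396, 52, 35]);


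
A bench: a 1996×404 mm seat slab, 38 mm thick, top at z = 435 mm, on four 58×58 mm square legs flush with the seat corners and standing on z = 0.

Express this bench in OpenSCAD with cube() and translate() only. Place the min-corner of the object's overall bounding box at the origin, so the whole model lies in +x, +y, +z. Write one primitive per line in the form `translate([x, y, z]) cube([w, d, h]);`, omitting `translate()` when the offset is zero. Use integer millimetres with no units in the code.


// leg_h = 435 − 38 = 397
translate([0, 0, 397]) cube([1996, 404, 38]);
cube([58, 58, 397]);
translate([0, 346, 0]) cube([58, 58, 397]);
translate([1938, 0, 0]) cube([58, 58, 397]);
translate([1938, 346, 0]) cube([58, 58, 397]);


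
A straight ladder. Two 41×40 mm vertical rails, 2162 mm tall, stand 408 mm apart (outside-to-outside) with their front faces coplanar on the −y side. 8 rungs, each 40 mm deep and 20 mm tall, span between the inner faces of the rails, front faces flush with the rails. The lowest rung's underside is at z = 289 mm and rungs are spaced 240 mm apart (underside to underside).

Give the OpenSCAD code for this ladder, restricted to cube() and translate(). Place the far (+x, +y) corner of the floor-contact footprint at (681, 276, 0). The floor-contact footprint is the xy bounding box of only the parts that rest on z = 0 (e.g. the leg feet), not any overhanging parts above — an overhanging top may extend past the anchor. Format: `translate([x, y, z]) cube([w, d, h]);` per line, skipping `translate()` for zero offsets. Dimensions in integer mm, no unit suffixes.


translate([273, 236, 0]) cube([41, 40, 2162]);
translate([640, 236, 0]) cube([41, 40, 2162]);
translate([314, 236, 289]) cube([326, 40, 20]);
translate([314, 236, 529]) cube([326, 40, 20]);
translate([314, 236, 769]) cube([326, 40, 20]);
translate([314, 236, 1009]) cube([326, 40, 20]);
translate([314, 236, 1249]) cube([326, 40, 20]);
translate([314, 236, 1489]) cube([326, 40, 20]);
translate([314, 236, 1729]) cube([326, 40, 20]);
translate([314, 236, 1969]) cube([326, 40, 20]);


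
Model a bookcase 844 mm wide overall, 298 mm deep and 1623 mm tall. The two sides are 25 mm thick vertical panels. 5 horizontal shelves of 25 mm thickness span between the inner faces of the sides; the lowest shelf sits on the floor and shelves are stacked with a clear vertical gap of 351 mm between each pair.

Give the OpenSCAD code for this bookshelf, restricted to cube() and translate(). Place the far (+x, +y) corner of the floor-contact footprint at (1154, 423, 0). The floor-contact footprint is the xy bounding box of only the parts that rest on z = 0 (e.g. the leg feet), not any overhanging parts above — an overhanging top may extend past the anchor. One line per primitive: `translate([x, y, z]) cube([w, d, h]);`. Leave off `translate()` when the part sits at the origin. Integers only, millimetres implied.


translate([310, 125, 0]) cube([25, 298, 1623]);
translate([1129, 125, 0]) cube([25, 298, 1623]);
translate([335, 125, 0]) cube([794, 298, 25]);
translate([335, 125, 376]) cube([794, 298, 25]);
translate([335, 125, 752]) cube([794, 298, 25]);
translate([335, 125, 1128]) cube([794, 298, 25]);
translate([335, 125, 1504]) cube([794, 298, 25]);


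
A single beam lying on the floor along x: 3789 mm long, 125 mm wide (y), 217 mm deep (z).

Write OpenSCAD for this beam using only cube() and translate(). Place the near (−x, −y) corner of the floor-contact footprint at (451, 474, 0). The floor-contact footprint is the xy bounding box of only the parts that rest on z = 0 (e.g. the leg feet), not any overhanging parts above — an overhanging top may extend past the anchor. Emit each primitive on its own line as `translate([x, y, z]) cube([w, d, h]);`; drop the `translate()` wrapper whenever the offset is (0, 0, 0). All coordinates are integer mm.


translate([451, 474, 0]) cube([3789, 125, 217]);


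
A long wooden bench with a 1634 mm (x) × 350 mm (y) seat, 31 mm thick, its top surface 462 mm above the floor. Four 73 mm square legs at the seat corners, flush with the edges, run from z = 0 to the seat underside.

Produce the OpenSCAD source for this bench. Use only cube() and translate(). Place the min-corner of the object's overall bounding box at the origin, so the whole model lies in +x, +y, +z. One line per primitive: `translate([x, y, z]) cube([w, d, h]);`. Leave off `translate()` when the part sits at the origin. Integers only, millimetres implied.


// leg_h = 462 − 31 = 431
translate([0, 0, 431]) cube([1634, 350, 31]);
cube([73, 73, 431]);
translate([0, 277, 0]) cube([73, 73, 431]);
translate([1561, 0, 0]) cube([73, 73, 431]);
translate([1561, 277, 0]) cube([73, 73, 431]);


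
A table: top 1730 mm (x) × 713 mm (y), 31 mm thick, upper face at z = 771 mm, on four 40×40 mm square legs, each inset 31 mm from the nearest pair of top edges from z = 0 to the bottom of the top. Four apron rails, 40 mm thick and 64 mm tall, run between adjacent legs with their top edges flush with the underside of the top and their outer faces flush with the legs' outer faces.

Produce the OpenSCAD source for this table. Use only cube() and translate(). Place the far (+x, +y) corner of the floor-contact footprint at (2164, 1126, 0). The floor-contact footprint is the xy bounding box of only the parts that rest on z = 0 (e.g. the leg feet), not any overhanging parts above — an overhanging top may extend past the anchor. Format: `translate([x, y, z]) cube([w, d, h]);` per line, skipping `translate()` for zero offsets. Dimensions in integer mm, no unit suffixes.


// leg_h = 771 - 31 = 740
// apron z = 740 - 64 = 676
translate([465, 444, 740]) cube([1730, 713, 31]);
translate([496, 475, 0]) cube([40, 40, 740]);
translate([2124, 475, 0]) cube([40, 40, 740]);
translate([496, 1086, 0]) cube([40, 40, 740]);
translate([2124, 1086, 0]) cube([40, 40, 740]);
translate([536, 475, 676]) cube([1588, 40, 64]);
translate([536, 1086, 676]) cube([1588, 40, 64]);
translate([496, 515, 676]) cube([40, 571, 64]);
translate([2124, 515, 676]) cube([40, 571, 64]);


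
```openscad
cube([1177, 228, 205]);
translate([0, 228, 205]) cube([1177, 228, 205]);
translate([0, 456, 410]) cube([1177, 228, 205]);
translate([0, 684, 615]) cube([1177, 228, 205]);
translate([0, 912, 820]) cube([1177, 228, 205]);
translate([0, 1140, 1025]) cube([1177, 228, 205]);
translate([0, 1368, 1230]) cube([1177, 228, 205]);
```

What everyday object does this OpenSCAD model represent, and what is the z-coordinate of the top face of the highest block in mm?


A staircase. The total rise is 1435 mm.

7 identical blocks, each offset up and back from the previous — a staircase. Each step is 205 mm tall and there are 7 of them, so the total rise is 7 × 205 = 1435 mm.


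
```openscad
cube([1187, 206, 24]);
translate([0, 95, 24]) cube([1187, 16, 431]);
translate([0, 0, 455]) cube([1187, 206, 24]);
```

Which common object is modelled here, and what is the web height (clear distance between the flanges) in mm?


An I-beam. The web height is 431 mm.

Two wide flanges with a thin centred web — an I-beam. Overall 479 mm minus two 24 mm flanges gives a web of 479 − 2·24 = 431 mm.


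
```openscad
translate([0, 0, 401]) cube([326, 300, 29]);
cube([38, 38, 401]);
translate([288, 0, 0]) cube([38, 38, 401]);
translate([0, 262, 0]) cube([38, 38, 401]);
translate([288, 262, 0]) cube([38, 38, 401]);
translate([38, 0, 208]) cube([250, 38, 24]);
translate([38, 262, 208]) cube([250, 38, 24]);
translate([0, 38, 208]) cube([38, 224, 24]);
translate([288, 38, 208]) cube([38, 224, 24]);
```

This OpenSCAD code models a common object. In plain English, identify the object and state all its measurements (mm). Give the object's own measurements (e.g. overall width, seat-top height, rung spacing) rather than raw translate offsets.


A simple wooden stool: a rectangular seat 326 mm (x) by 300 mm (y), 29 mm thick, top face at z = 430 mm, on four square legs, each 38×38 mm in cross-section. The legs rest on z = 0, each flush with a corner of the seat. Four stretchers, 38 mm wide and 24 mm tall, connect adjacent legs with their undersides at z = 208 mm, each running between the inner faces of the legs it joins and aligned with the legs' outer faces on the other axis.


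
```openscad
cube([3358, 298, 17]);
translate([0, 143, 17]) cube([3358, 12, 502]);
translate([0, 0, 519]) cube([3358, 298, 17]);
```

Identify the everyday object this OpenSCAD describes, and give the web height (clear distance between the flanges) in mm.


An I-beam. The web height is 502 mm.

Two wide flanges with a thin centred web — an I-beam. Overall 536 mm minus two 17 mm flanges gives a web of 536 − 2·17 = 502 mm.


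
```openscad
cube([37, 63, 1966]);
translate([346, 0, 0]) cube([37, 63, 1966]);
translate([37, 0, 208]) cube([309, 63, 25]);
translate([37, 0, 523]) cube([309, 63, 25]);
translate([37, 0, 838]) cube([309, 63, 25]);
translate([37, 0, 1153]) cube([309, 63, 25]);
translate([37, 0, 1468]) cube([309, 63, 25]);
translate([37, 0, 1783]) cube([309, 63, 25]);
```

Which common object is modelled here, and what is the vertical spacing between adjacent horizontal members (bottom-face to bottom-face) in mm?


A ladder. The rung spacing is 315 mm.

Two tall 37×63 posts with 6 short bars between them — a ladder. Adjacent rungs sit at z = 208 and z = 523, so the spacing is 523 − 208 = 315 mm.


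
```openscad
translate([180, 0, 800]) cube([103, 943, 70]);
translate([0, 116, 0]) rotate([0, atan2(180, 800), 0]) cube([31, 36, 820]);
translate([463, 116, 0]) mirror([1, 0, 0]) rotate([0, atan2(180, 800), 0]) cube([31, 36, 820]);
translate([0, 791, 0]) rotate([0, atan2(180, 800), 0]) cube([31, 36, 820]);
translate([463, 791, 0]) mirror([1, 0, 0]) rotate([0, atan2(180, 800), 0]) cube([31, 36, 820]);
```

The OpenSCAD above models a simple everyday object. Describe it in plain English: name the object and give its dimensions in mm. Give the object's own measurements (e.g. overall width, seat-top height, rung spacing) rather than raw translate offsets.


A sawhorse. A 103×943×70 mm beam (x, y, z) sits on two A-frame leg pairs. Each pair is two raked legs of 31×36 mm section (36 mm along y) splaying symmetrically in x. Each leg rises 800 mm vertically over 180 mm of horizontal reach and is 820 mm long along its own axis. Every leg's outer bottom edge rests on the floor and its outer top edge meets a bottom edge of the beam — the left legs (tilting toward +x) meet the beam's −x bottom edge, the right legs (their mirror images, tilting toward −x) meet its +x bottom edge — so the leg tops tuck under the beam, the beam's underside is 800 mm above the floor, and the feet are 463 mm apart outside-to-outside with the beam centred between them. The two leg pairs are set in 116 mm from either end of the beam.


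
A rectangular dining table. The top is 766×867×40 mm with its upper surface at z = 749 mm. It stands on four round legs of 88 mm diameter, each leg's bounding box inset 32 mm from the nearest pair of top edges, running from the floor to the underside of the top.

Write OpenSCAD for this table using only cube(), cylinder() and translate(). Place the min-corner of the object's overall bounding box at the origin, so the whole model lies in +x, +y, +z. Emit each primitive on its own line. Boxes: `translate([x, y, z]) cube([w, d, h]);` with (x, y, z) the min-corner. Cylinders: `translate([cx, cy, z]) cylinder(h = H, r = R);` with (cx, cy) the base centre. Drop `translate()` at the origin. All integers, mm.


translate([0, 0, 709]) cube([766, 867, 40]);
translate([76, 76, 0]) cylinder(h = 709, r = 44);
translate([690, 76, 0]) cylinder(h = 709, r = 44);
translate([76, 791, 0]) cylinder(h = 709, r = 44);
translate([690, 791, 0]) cylinder(h = 709, r = 44);


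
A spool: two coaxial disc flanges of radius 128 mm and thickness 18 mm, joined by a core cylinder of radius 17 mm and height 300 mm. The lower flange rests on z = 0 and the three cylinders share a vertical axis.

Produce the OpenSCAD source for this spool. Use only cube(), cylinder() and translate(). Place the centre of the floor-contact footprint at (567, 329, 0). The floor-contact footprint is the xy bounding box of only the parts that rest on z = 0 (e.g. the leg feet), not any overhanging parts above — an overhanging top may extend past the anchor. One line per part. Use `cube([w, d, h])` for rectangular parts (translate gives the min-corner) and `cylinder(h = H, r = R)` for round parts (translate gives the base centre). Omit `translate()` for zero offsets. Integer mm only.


translate([567, 329, 0]) cylinder(h = 18, r = 128);
translate([567, 329, 18]) cylinder(h = 300, r = 17);
translate([567, 329, 318]) cylinder(h = 18, r = 128);


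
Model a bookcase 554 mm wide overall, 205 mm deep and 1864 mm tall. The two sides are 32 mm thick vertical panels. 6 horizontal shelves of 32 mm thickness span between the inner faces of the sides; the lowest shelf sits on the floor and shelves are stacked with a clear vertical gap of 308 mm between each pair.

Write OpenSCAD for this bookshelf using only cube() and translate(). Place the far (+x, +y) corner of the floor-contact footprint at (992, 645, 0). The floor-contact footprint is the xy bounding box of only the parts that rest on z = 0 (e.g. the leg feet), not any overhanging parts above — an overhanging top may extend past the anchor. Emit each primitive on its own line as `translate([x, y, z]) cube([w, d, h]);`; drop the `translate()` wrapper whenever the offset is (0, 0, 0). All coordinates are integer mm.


translate([438, 440, 0]) cube([32, 205, 1864]);
translate([960, 440, 0]) cube([32, 205, 1864]);
translate([470, 440, 0]) cube([490, 205, 32]);
translate([470, 440, 340]) cube([490, 205, 32]);
translate([470, 440, 680]) cube([490, 205, 32]);
translate([470, 440, 1020]) cube([490, 205, 32]);
translate([470, 440, 1360]) cube([490, 205, 32]);
translate([470, 440, 1700]) cube([490, 205, 32]);


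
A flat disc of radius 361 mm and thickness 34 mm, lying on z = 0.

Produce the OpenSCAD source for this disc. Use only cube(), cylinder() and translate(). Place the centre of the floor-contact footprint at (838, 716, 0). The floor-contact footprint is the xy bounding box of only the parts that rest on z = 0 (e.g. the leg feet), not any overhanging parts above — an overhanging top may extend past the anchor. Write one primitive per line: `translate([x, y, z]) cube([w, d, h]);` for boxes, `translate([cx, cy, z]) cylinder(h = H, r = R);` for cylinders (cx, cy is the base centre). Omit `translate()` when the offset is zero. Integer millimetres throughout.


translate([838, 716, 0]) cylinder(h = 34, r = 361);


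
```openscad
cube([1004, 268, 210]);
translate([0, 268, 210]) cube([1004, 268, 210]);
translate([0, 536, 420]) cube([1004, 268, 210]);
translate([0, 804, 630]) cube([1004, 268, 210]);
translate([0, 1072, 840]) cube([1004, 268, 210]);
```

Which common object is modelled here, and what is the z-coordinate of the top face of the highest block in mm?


A staircase. The total rise is 1050 mm.

5 identical blocks, each offset up and back from the previous — a staircase. Each step is 210 mm tall and there are 5 of them, so the total rise is 5 × 210 = 1050 mm.


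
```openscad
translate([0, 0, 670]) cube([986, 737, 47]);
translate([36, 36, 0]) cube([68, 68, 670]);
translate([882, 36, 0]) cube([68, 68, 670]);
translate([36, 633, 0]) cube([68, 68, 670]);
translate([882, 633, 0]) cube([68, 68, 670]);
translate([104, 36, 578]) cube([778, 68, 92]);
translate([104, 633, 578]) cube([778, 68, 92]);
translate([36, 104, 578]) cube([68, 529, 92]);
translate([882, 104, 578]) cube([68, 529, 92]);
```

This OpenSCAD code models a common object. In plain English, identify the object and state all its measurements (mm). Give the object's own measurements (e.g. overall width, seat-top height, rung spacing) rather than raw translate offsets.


A table: top 986 mm (x) × 737 mm (y), 47 mm thick, upper face at z = 717 mm, on four 68×68 mm square legs, each inset 36 mm from the nearest pair of top edges from z = 0 to the bottom of the top. Four apron rails, 68 mm thick and 92 mm tall, run between adjacent legs with their top edges flush with the underside of the top and their outer faces flush with the legs' outer faces.


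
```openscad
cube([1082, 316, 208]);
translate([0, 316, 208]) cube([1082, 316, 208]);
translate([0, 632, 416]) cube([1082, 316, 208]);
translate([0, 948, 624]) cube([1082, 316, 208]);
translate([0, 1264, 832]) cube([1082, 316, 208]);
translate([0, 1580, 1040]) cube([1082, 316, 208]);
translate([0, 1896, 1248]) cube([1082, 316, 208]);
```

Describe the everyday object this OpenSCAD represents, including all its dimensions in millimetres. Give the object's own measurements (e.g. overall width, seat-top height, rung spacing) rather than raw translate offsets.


A straight staircase of 7 solid steps. Each step is 1082 mm wide (x), 316 mm deep (y, the going) and 208 mm tall (the rise). The first step rests on the floor; each subsequent step sits one going further in +y and one rise higher in +z, directly behind and above the previous step with no overlap.
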